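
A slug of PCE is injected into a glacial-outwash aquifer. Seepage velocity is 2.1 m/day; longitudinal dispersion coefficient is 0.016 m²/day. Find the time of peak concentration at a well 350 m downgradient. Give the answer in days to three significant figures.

For the 1D instantaneous-source solution, setting ∂C/∂t = 0 at fixed x gives v²t² + 2Dt − x² = 0, so t = (√(D² + v²x²) − D)/v².
√(D² + v²x²) = √(0.016² + 2.1² × 350²) = 735.0; v² = 4.41.
t = (735.0 − 0.016)/4.41 = 167 days (vs. the pure-advection estimate x/v = 167 d).

167 days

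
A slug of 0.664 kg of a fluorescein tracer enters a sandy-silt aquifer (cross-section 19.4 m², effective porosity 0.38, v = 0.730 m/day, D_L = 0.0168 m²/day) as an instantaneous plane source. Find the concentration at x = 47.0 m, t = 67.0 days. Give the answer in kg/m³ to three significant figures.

0.0107 kg/m³

For an instantaneous plane source, C(x,t) = M/(n_e·A·√(4πDt)) · exp(−(x−vt)²/(4Dt)), with n_e·A the pore (flow) area.
Plume center vt = 0.730 × 67.0 = 48.91 m, so the well at 47.0 m is 1.91 m upgradient of the peak.
√(4πDt) = 3.761 m, giving peak height M/(n_e·A·√(4πDt)) = 0.664/(0.38 × 19.4 × 3.761) = 0.02395 kg/m³.
(x−vt)²/(4Dt) = (-1.91)²/(4 × 0.0168 × 67.0) = 0.8103; exp(−0.8103) = 0.4447.
C = 0.02395 × 0.4447 = 0.0107 kg/m³.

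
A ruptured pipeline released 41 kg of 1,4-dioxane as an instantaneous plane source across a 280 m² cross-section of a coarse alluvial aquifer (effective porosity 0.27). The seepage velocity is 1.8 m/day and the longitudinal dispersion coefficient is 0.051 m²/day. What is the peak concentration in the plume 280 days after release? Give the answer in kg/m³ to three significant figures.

0.0405 kg/m³

The peak of an instantaneous 1D plume sits at x = vt; there the Gaussian factor is 1 and C_max = M/(n_e·A·√(4πDt)), where n_e·A is the pore area the mass is dissolved in.
√(4πDt) = √(4π × 0.051 × 280) = 13.40 m, so C_max = 41/(0.27 × 280 × 13.40) = 0.0405 kg/m³.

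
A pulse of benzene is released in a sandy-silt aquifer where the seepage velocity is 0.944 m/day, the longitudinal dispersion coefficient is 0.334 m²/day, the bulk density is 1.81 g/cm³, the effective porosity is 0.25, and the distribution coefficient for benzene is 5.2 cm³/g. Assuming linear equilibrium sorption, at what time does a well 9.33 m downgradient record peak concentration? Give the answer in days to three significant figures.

368 days

Retardation factor R = 1 + ρ_b·K_d/n = 1 + 1.81 × 5.2/0.25 = 38.65.
Sorption retards both mechanisms: v_R = v/R = 0.02442 m/day, D_R = D/R = 0.008642 m²/day.
Peak time from v_R²t² + 2D_R t − x² = 0: t = (√(D_R² + v_R²x²) − D_R)/v_R².
√(D_R² + v_R²x²) = √(0.008642² + 0.02442² × 9.33²) = 0.2280; v_R² = 0.0005963.
t = (0.2280 − 0.008642)/0.0005963 = 368 days.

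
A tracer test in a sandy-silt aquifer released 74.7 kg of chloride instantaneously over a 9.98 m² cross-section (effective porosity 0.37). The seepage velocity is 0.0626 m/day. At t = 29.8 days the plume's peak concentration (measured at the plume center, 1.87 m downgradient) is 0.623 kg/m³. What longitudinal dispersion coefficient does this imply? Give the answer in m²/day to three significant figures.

At the plume center C_max = M/(n_e·A·√(4πDt)), so D = M²/(4πt·(n_e·A·C_max)²).
n_e·A·C_max = 0.37 × 9.98 × 0.623 = 2.300 kg/m.
D = 74.7²/(4π × 29.8 × 2.300²) = 2.82 m²/day.

2.82 m²/day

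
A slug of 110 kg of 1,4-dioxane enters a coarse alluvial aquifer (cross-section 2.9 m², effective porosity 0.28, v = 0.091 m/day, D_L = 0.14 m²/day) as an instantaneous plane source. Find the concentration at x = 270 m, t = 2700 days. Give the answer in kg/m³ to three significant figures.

1.33 kg/m³

For an instantaneous plane source, C(x,t) = M/(n_e·A·√(4πDt)) · exp(−(x−vt)²/(4Dt)), with n_e·A the pore (flow) area.
Plume center vt = 0.091 × 2700 = 245.7 m, so the well at 270 m is 24.3 m downgradient of the peak.
√(4πDt) = 68.92 m, giving peak height M/(n_e·A·√(4πDt)) = 110/(0.28 × 2.9 × 68.92) = 1.966 kg/m³.
(x−vt)²/(4Dt) = (24.3)²/(4 × 0.14 × 2700) = 0.3905; exp(−0.3905) = 0.6767.
C = 1.966 × 0.6767 = 1.33 kg/m³.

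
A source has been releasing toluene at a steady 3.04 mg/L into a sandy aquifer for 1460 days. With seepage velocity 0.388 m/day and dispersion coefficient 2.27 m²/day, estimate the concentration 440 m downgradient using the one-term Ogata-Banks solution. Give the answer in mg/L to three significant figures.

For a continuous step input, C/C₀ ≈ ½·erfc((x−vt)/(2√(Dt))).
vt = 0.388 × 1460 = 566.48 m and 2√(Dt) = 2√(2.27 × 1460) = 115.1 m.
Argument (x−vt)/(2√(Dt)) = (440 − 566.48)/115.1 = -1.099; ½·erfc(-1.099) = 0.9399.
C = 3.04 × 0.9399 = 2.86 mg/L.

2.86 mg/L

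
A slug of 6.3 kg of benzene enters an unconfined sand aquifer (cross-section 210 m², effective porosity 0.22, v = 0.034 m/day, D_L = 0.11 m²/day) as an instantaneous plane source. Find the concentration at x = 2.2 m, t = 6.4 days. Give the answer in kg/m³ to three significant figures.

0.0114 kg/m³

For an instantaneous plane source, C(x,t) = M/(n_e·A·√(4πDt)) · exp(−(x−vt)²/(4Dt)), with n_e·A the pore (flow) area.
Plume center vt = 0.034 × 6.4 = 0.2176 m, so the well at 2.2 m is 1.9824 m downgradient of the peak.
√(4πDt) = 2.974 m, giving peak height M/(n_e·A·√(4πDt)) = 6.3/(0.22 × 210 × 2.974) = 0.04585 kg/m³.
(x−vt)²/(4Dt) = (1.9824)²/(4 × 0.11 × 6.4) = 1.396; exp(−1.396) = 0.2476.
C = 0.04585 × 0.2476 = 0.0114 kg/m³.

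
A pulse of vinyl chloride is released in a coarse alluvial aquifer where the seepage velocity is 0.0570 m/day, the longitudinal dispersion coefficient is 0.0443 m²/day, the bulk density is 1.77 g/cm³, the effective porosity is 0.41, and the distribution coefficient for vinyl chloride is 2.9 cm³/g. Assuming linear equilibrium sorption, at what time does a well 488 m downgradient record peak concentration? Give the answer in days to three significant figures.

116000 days

Retardation factor R = 1 + ρ_b·K_d/n = 1 + 1.77 × 2.9/0.41 = 13.52.
Sorption retards both mechanisms: v_R = v/R = 0.004216 m/day, D_R = D/R = 0.003277 m²/day.
Peak time from v_R²t² + 2D_R t − x² = 0: t = (√(D_R² + v_R²x²) − D_R)/v_R².
√(D_R² + v_R²x²) = √(0.003277² + 0.004216² × 488²) = 2.057; v_R² = 1.777e-05.
t = (2.057 − 0.003277)/1.777e-05 = 116000 days.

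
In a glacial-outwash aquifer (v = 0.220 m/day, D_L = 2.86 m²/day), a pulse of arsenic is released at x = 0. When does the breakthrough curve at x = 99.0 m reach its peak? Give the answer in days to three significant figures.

395 days

For the 1D instantaneous-source solution, setting ∂C/∂t = 0 at fixed x gives v²t² + 2Dt − x² = 0, so t = (√(D² + v²x²) − D)/v².
√(D² + v²x²) = √(2.86² + 0.220² × 99.0²) = 21.97; v² = 0.0484.
t = (21.97 − 2.86)/0.0484 = 395 days (vs. the pure-advection estimate x/v = 450 d).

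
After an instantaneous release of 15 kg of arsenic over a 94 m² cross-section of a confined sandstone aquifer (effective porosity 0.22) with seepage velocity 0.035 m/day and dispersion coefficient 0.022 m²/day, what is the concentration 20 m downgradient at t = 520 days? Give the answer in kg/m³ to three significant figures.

For an instantaneous plane source, C(x,t) = M/(n_e·A·√(4πDt)) · exp(−(x−vt)²/(4Dt)), with n_e·A the pore (flow) area.
Plume center vt = 0.035 × 520 = 18.2 m, so the well at 20 m is 1.8 m downgradient of the peak.
√(4πDt) = 11.99 m, giving peak height M/(n_e·A·√(4πDt)) = 15/(0.22 × 94 × 11.99) = 0.06050 kg/m³.
(x−vt)²/(4Dt) = (1.8)²/(4 × 0.022 × 520) = 0.07080; exp(−0.07080) = 0.9316.
C = 0.06050 × 0.9316 = 0.0564 kg/m³.

0.0564 kg/m³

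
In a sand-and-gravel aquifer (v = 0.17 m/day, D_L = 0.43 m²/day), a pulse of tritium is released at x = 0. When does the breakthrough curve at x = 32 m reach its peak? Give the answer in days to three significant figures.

For the 1D instantaneous-source solution, setting ∂C/∂t = 0 at fixed x gives v²t² + 2Dt − x² = 0, so t = (√(D² + v²x²) − D)/v².
√(D² + v²x²) = √(0.43² + 0.17² × 32²) = 5.457; v² = 0.0289.
t = (5.457 − 0.43)/0.0289 = 174 days (vs. the pure-advection estimate x/v = 188 d).

174 days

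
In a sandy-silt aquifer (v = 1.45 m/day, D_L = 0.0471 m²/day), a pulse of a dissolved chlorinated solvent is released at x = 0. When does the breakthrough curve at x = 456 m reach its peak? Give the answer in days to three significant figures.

For the 1D instantaneous-source solution, setting ∂C/∂t = 0 at fixed x gives v²t² + 2Dt − x² = 0, so t = (√(D² + v²x²) − D)/v².
√(D² + v²x²) = √(0.0471² + 1.45² × 456²) = 661.2; v² = 2.1025.
t = (661.2 − 0.0471)/2.1025 = 314 days (vs. the pure-advection estimate x/v = 314 d).

314 days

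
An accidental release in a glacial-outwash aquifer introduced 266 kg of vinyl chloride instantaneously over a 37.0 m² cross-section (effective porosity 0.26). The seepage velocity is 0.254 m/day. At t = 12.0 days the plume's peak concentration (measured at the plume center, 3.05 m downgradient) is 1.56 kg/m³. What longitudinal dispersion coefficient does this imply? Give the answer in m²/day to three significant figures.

At the plume center C_max = M/(n_e·A·√(4πDt)), so D = M²/(4πt·(n_e·A·C_max)²).
n_e·A·C_max = 0.26 × 37.0 × 1.56 = 15.01 kg/m.
D = 266²/(4π × 12.0 × 15.01²) = 2.08 m²/day.

2.08 m²/day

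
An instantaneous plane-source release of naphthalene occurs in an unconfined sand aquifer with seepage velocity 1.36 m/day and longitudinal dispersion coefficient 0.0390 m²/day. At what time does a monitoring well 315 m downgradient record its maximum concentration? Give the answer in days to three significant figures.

For the 1D instantaneous-source solution, setting ∂C/∂t = 0 at fixed x gives v²t² + 2Dt − x² = 0, so t = (√(D² + v²x²) − D)/v².
√(D² + v²x²) = √(0.0390² + 1.36² × 315²) = 428.4; v² = 1.8496.
t = (428.4 − 0.0390)/1.8496 = 232 days (vs. the pure-advection estimate x/v = 232 d).

232 days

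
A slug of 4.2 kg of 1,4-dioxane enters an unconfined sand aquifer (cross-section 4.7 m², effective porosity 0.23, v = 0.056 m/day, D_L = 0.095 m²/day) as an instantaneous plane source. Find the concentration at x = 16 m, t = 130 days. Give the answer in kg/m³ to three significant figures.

0.0669 kg/m³

For an instantaneous plane source, C(x,t) = M/(n_e·A·√(4πDt)) · exp(−(x−vt)²/(4Dt)), with n_e·A the pore (flow) area.
Plume center vt = 0.056 × 130 = 7.28 m, so the well at 16 m is 8.72 m downgradient of the peak.
√(4πDt) = 12.46 m, giving peak height M/(n_e·A·√(4πDt)) = 4.2/(0.23 × 4.7 × 12.46) = 0.3118 kg/m³.
(x−vt)²/(4Dt) = (8.72)²/(4 × 0.095 × 130) = 1.539; exp(−1.539) = 0.2146.
C = 0.3118 × 0.2146 = 0.0669 kg/m³.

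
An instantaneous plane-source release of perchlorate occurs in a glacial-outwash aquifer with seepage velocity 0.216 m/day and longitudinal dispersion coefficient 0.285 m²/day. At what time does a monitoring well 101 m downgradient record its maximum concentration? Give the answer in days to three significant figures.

462 days

For the 1D instantaneous-source solution, setting ∂C/∂t = 0 at fixed x gives v²t² + 2Dt − x² = 0, so t = (√(D² + v²x²) − D)/v².
√(D² + v²x²) = √(0.285² + 0.216² × 101²) = 21.82; v² = 0.046656.
t = (21.82 − 0.285)/0.046656 = 462 days (vs. the pure-advection estimate x/v = 468 d).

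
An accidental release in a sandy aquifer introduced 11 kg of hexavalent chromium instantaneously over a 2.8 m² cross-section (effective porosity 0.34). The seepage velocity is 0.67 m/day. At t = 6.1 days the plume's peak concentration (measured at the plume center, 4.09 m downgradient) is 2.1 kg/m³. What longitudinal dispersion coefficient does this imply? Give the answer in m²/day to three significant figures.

At the plume center C_max = M/(n_e·A·√(4πDt)), so D = M²/(4πt·(n_e·A·C_max)²).
n_e·A·C_max = 0.34 × 2.8 × 2.1 = 1.999 kg/m.
D = 11²/(4π × 6.1 × 1.999²) = 0.395 m²/day.

0.395 m²/day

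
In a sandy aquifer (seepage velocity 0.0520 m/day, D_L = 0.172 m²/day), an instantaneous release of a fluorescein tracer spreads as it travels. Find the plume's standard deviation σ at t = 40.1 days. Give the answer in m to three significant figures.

3.71 m

Dispersive spreading gives a Gaussian with σ² = 2Dt; advection only shifts the center.
σ = √(2 × 0.172 × 40.1) = 3.71 m.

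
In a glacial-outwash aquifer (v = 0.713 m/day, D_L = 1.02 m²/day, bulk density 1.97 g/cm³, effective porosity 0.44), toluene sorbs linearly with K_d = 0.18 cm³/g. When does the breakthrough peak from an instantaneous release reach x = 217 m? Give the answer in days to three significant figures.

Retardation factor R = 1 + ρ_b·K_d/n = 1 + 1.97 × 0.18/0.44 = 1.806.
Sorption retards both mechanisms: v_R = v/R = 0.3948 m/day, D_R = D/R = 0.5648 m²/day.
Peak time from v_R²t² + 2D_R t − x² = 0: t = (√(D_R² + v_R²x²) − D_R)/v_R².
√(D_R² + v_R²x²) = √(0.5648² + 0.3948² × 217²) = 85.67; v_R² = 0.1559.
t = (85.67 − 0.5648)/0.1559 = 546 days.

546 days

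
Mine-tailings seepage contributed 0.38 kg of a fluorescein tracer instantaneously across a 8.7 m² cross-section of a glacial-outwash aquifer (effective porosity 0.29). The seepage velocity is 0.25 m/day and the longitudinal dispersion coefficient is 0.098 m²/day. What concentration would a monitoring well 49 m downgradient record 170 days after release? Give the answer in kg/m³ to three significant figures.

0.00552 kg/m³

For an instantaneous plane source, C(x,t) = M/(n_e·A·√(4πDt)) · exp(−(x−vt)²/(4Dt)), with n_e·A the pore (flow) area.
Plume center vt = 0.25 × 170 = 42.5 m, so the well at 49 m is 6.5 m downgradient of the peak.
√(4πDt) = 14.47 m, giving peak height M/(n_e·A·√(4πDt)) = 0.38/(0.29 × 8.7 × 14.47) = 0.01041 kg/m³.
(x−vt)²/(4Dt) = (6.5)²/(4 × 0.098 × 170) = 0.6340; exp(−0.6340) = 0.5305.
C = 0.01041 × 0.5305 = 0.00552 kg/m³.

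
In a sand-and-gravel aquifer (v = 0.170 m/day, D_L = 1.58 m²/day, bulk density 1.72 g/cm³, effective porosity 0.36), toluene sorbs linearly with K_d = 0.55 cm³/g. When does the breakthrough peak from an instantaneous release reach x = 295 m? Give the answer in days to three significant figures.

Retardation factor R = 1 + ρ_b·K_d/n = 1 + 1.72 × 0.55/0.36 = 3.628.
Sorption retards both mechanisms: v_R = v/R = 0.04686 m/day, D_R = D/R = 0.4355 m²/day.
Peak time from v_R²t² + 2D_R t − x² = 0: t = (√(D_R² + v_R²x²) − D_R)/v_R².
√(D_R² + v_R²x²) = √(0.4355² + 0.04686² × 295²) = 13.83; v_R² = 0.002196.
t = (13.83 − 0.4355)/0.002196 = 6100 days.

6100 days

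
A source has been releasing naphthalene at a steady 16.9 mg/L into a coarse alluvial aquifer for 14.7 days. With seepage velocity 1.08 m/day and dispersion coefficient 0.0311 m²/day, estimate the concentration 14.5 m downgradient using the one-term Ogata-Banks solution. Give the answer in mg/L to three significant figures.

For a continuous step input, C/C₀ ≈ ½·erfc((x−vt)/(2√(Dt))).
vt = 1.08 × 14.7 = 15.876 m and 2√(Dt) = 2√(0.0311 × 14.7) = 1.352 m.
Argument (x−vt)/(2√(Dt)) = (14.5 − 15.876)/1.352 = -1.018; ½·erfc(-1.018) = 0.9250.
C = 16.9 × 0.9250 = 15.6 mg/L.

15.6 mg/L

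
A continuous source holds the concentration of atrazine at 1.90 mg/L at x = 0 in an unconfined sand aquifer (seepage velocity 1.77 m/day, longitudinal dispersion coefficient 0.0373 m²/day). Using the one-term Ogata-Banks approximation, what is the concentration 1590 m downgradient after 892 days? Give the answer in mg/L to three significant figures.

0.163 mg/L

For a continuous step input, C/C₀ ≈ ½·erfc((x−vt)/(2√(Dt))).
vt = 1.77 × 892 = 1578.84 m and 2√(Dt) = 2√(0.0373 × 892) = 11.54 m.
Argument (x−vt)/(2√(Dt)) = (1590 − 1578.84)/11.54 = 0.9671; ½·erfc(0.9671) = 0.08571.
C = 1.90 × 0.08571 = 0.163 mg/L.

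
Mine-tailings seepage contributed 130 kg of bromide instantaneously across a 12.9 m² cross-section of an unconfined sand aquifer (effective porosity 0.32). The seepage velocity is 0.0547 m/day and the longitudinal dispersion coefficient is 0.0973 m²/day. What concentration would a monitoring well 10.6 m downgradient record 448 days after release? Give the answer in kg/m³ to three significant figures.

For an instantaneous plane source, C(x,t) = M/(n_e·A·√(4πDt)) · exp(−(x−vt)²/(4Dt)), with n_e·A the pore (flow) area.
Plume center vt = 0.0547 × 448 = 24.5056 m, so the well at 10.6 m is 13.9056 m upgradient of the peak.
√(4πDt) = 23.40 m, giving peak height M/(n_e·A·√(4πDt)) = 130/(0.32 × 12.9 × 23.40) = 1.346 kg/m³.
(x−vt)²/(4Dt) = (-13.9056)²/(4 × 0.0973 × 448) = 1.109; exp(−1.109) = 0.3299.
C = 1.346 × 0.3299 = 0.444 kg/m³.

0.444 kg/m³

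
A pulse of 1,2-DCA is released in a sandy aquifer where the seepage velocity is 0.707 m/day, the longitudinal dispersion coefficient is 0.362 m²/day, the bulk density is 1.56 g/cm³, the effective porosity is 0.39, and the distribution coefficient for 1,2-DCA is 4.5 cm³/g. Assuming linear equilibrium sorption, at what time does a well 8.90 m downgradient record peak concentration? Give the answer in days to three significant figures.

Retardation factor R = 1 + ρ_b·K_d/n = 1 + 1.56 × 4.5/0.39 = 19.00.
Sorption retards both mechanisms: v_R = v/R = 0.03721 m/day, D_R = D/R = 0.01905 m²/day.
Peak time from v_R²t² + 2D_R t − x² = 0: t = (√(D_R² + v_R²x²) − D_R)/v_R².
√(D_R² + v_R²x²) = √(0.01905² + 0.03721² × 8.90²) = 0.3317; v_R² = 0.001385.
t = (0.3317 − 0.01905)/0.001385 = 226 days.

226 days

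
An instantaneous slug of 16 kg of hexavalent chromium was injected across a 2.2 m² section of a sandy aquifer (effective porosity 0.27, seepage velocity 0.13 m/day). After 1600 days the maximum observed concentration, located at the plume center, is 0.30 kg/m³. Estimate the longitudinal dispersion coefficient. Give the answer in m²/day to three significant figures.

At the plume center C_max = M/(n_e·A·√(4πDt)), so D = M²/(4πt·(n_e·A·C_max)²).
n_e·A·C_max = 0.27 × 2.2 × 0.30 = 0.1782 kg/m.
D = 16²/(4π × 1600 × 0.1782²) = 0.401 m²/day.

0.401 m²/day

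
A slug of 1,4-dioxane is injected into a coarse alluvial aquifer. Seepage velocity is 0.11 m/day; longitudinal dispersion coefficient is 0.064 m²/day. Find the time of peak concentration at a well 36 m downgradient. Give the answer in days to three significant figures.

322 days

For the 1D instantaneous-source solution, setting ∂C/∂t = 0 at fixed x gives v²t² + 2Dt − x² = 0, so t = (√(D² + v²x²) − D)/v².
√(D² + v²x²) = √(0.064² + 0.11² × 36²) = 3.961; v² = 0.0121.
t = (3.961 − 0.064)/0.0121 = 322 days (vs. the pure-advection estimate x/v = 327 d).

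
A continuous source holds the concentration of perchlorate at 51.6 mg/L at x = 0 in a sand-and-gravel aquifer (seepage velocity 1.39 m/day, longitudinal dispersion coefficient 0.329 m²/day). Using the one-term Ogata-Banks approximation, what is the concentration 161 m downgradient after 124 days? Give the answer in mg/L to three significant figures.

For a continuous step input, C/C₀ ≈ ½·erfc((x−vt)/(2√(Dt))).
vt = 1.39 × 124 = 172.36 m and 2√(Dt) = 2√(0.329 × 124) = 12.77 m.
Argument (x−vt)/(2√(Dt)) = (161 − 172.36)/12.77 = -0.8896; ½·erfc(-0.8896) = 0.8958.
C = 51.6 × 0.8958 = 46.2 mg/L.

46.2 mg/L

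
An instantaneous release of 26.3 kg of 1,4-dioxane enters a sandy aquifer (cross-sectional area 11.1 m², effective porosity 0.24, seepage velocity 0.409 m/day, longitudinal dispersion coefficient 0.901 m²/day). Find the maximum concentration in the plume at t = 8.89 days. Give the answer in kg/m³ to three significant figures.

0.984 kg/m³

The peak of an instantaneous 1D plume sits at x = vt; there the Gaussian factor is 1 and C_max = M/(n_e·A·√(4πDt)), where n_e·A is the pore area the mass is dissolved in.
√(4πDt) = √(4π × 0.901 × 8.89) = 10.03 m, so C_max = 26.3/(0.24 × 11.1 × 10.03) = 0.984 kg/m³.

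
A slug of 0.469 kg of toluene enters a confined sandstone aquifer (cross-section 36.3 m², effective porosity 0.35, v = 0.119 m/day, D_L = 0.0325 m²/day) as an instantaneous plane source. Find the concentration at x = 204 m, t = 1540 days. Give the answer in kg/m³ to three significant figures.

0.000172 kg/m³

For an instantaneous plane source, C(x,t) = M/(n_e·A·√(4πDt)) · exp(−(x−vt)²/(4Dt)), with n_e·A the pore (flow) area.
Plume center vt = 0.119 × 1540 = 183.26 m, so the well at 204 m is 20.74 m downgradient of the peak.
√(4πDt) = 25.08 m, giving peak height M/(n_e·A·√(4πDt)) = 0.469/(0.35 × 36.3 × 25.08) = 0.001472 kg/m³.
(x−vt)²/(4Dt) = (20.74)²/(4 × 0.0325 × 1540) = 2.149; exp(−2.149) = 0.1166.
C = 0.001472 × 0.1166 = 0.000172 kg/m³.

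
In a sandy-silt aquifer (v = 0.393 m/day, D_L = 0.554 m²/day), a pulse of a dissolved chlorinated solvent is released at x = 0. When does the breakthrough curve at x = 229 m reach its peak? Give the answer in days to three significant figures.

579 days

For the 1D instantaneous-source solution, setting ∂C/∂t = 0 at fixed x gives v²t² + 2Dt − x² = 0, so t = (√(D² + v²x²) − D)/v².
√(D² + v²x²) = √(0.554² + 0.393² × 229²) = 90.00; v² = 0.154449.
t = (90.00 − 0.554)/0.154449 = 579 days (vs. the pure-advection estimate x/v = 583 d).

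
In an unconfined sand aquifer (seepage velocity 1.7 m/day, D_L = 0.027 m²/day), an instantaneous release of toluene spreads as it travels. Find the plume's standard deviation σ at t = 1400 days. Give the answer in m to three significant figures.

Dispersive spreading gives a Gaussian with σ² = 2Dt; advection only shifts the center.
σ = √(2 × 0.027 × 1400) = 8.69 m.

8.69 m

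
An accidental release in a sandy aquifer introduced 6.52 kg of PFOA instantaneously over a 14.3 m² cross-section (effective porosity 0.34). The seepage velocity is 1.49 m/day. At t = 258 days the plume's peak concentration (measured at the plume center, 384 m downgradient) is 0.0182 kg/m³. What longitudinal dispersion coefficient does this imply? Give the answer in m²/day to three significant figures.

1.67 m²/day

At the plume center C_max = M/(n_e·A·√(4πDt)), so D = M²/(4πt·(n_e·A·C_max)²).
n_e·A·C_max = 0.34 × 14.3 × 0.0182 = 0.08849 kg/m.
D = 6.52²/(4π × 258 × 0.08849²) = 1.67 m²/day.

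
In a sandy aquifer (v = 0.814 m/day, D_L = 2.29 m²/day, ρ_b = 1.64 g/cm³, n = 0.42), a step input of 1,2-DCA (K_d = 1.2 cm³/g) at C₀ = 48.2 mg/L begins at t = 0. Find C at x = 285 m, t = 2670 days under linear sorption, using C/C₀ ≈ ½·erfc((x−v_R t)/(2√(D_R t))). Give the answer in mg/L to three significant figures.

47.3 mg/L

Retardation factor R = 1 + ρ_b·K_d/n = 1 + 1.64 × 1.2/0.42 = 5.686.
Sorption retards both mechanisms: v_R = v/R = 0.1432 m/day, D_R = D/R = 0.4027 m²/day.
v_R·t = 0.1432 × 2670 = 382.344 m; 2√(D_R t) = 65.58 m; argument = (285 − 382.344)/65.58 = -1.484.
C = C₀ × ½·erfc(-1.484) = 48.2 × 0.9821 = 47.3 mg/L.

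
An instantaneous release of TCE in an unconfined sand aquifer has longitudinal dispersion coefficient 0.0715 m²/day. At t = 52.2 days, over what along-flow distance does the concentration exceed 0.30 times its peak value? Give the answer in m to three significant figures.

The plume is Gaussian with σ = √(2Dt) = √(2 × 0.0715 × 52.2) = 2.732 m.
C/C_peak = exp(−Δx²/(2σ²)) = 0.30 ⇒ Δx = σ·√(−2 ln 0.30) = 2.732 × 1.552 = 4.240 m.
Width = 2Δx = 8.48 m.

8.48 m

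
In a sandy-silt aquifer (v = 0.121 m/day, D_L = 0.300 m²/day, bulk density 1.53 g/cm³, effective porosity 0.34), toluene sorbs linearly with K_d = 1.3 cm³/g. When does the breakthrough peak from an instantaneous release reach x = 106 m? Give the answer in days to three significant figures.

5860 days

Retardation factor R = 1 + ρ_b·K_d/n = 1 + 1.53 × 1.3/0.34 = 6.850.
Sorption retards both mechanisms: v_R = v/R = 0.01766 m/day, D_R = D/R = 0.04380 m²/day.
Peak time from v_R²t² + 2D_R t − x² = 0: t = (√(D_R² + v_R²x²) − D_R)/v_R².
√(D_R² + v_R²x²) = √(0.04380² + 0.01766² × 106²) = 1.872; v_R² = 0.0003119.
t = (1.872 − 0.04380)/0.0003119 = 5860 days.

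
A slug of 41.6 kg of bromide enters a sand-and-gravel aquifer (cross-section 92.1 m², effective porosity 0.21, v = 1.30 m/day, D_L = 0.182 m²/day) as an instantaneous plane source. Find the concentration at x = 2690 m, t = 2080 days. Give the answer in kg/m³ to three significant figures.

For an instantaneous plane source, C(x,t) = M/(n_e·A·√(4πDt)) · exp(−(x−vt)²/(4Dt)), with n_e·A the pore (flow) area.
Plume center vt = 1.30 × 2080 = 2704 m, so the well at 2690 m is 14 m upgradient of the peak.
√(4πDt) = 68.97 m, giving peak height M/(n_e·A·√(4πDt)) = 41.6/(0.21 × 92.1 × 68.97) = 0.03119 kg/m³.
(x−vt)²/(4Dt) = (-14)²/(4 × 0.182 × 2080) = 0.1294; exp(−0.1294) = 0.8786.
C = 0.03119 × 0.8786 = 0.0274 kg/m³.

0.0274 kg/m³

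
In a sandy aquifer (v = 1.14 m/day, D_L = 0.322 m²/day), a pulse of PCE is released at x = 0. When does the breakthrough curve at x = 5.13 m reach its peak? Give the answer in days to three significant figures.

4.26 days

For the 1D instantaneous-source solution, setting ∂C/∂t = 0 at fixed x gives v²t² + 2Dt − x² = 0, so t = (√(D² + v²x²) − D)/v².
√(D² + v²x²) = √(0.322² + 1.14² × 5.13²) = 5.857; v² = 1.2996.
t = (5.857 − 0.322)/1.2996 = 4.26 days (vs. the pure-advection estimate x/v = 4.50 d).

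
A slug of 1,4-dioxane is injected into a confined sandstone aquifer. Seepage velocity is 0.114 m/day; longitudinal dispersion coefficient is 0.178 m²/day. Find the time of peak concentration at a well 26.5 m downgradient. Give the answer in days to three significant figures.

219 days

For the 1D instantaneous-source solution, setting ∂C/∂t = 0 at fixed x gives v²t² + 2Dt − x² = 0, so t = (√(D² + v²x²) − D)/v².
√(D² + v²x²) = √(0.178² + 0.114² × 26.5²) = 3.026; v² = 0.012996.
t = (3.026 − 0.178)/0.012996 = 219 days (vs. the pure-advection estimate x/v = 232 d).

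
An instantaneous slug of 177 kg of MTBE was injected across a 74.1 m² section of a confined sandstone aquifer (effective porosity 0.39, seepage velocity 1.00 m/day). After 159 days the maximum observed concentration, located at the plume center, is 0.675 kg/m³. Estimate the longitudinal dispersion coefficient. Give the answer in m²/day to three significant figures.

0.0412 m²/day

At the plume center C_max = M/(n_e·A·√(4πDt)), so D = M²/(4πt·(n_e·A·C_max)²).
n_e·A·C_max = 0.39 × 74.1 × 0.675 = 19.51 kg/m.
D = 177²/(4π × 159 × 19.51²) = 0.0412 m²/day.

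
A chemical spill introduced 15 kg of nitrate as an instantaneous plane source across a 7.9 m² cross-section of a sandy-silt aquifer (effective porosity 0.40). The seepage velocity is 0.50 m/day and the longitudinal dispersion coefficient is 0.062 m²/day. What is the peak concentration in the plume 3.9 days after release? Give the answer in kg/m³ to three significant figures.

2.72 kg/m³

The peak of an instantaneous 1D plume sits at x = vt; there the Gaussian factor is 1 and C_max = M/(n_e·A·√(4πDt)), where n_e·A is the pore area the mass is dissolved in.
√(4πDt) = √(4π × 0.062 × 3.9) = 1.743 m, so C_max = 15/(0.40 × 7.9 × 1.743) = 2.72 kg/m³.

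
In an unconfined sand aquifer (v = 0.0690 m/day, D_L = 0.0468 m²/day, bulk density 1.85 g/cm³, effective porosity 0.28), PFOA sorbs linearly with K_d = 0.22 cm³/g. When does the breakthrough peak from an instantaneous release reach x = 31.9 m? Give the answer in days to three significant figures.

Retardation factor R = 1 + ρ_b·K_d/n = 1 + 1.85 × 0.22/0.28 = 2.454.
Sorption retards both mechanisms: v_R = v/R = 0.02812 m/day, D_R = D/R = 0.01907 m²/day.
Peak time from v_R²t² + 2D_R t − x² = 0: t = (√(D_R² + v_R²x²) − D_R)/v_R².
√(D_R² + v_R²x²) = √(0.01907² + 0.02812² × 31.9²) = 0.8972; v_R² = 0.0007907.
t = (0.8972 − 0.01907)/0.0007907 = 1110 days.

1110 days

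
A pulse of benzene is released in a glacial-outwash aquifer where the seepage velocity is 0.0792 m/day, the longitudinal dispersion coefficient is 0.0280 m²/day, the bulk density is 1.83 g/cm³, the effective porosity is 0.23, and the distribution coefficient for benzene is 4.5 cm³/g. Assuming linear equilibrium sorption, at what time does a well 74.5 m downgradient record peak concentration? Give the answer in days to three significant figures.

34500 days

Retardation factor R = 1 + ρ_b·K_d/n = 1 + 1.83 × 4.5/0.23 = 36.80.
Sorption retards both mechanisms: v_R = v/R = 0.002152 m/day, D_R = D/R = 0.0007609 m²/day.
Peak time from v_R²t² + 2D_R t − x² = 0: t = (√(D_R² + v_R²x²) − D_R)/v_R².
√(D_R² + v_R²x²) = √(0.0007609² + 0.002152² × 74.5²) = 0.1603; v_R² = 4.631e-06.
t = (0.1603 − 0.0007609)/4.631e-06 = 34500 days.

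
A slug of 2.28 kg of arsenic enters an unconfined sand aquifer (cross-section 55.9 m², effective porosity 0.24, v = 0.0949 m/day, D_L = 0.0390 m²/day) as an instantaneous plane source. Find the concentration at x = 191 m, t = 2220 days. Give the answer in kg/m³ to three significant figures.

For an instantaneous plane source, C(x,t) = M/(n_e·A·√(4πDt)) · exp(−(x−vt)²/(4Dt)), with n_e·A the pore (flow) area.
Plume center vt = 0.0949 × 2220 = 210.678 m, so the well at 191 m is 19.678 m upgradient of the peak.
√(4πDt) = 32.98 m, giving peak height M/(n_e·A·√(4πDt)) = 2.28/(0.24 × 55.9 × 32.98) = 0.005153 kg/m³.
(x−vt)²/(4Dt) = (-19.678)²/(4 × 0.0390 × 2220) = 1.118; exp(−1.118) = 0.3269.
C = 0.005153 × 0.3269 = 0.00168 kg/m³.

0.00168 kg/m³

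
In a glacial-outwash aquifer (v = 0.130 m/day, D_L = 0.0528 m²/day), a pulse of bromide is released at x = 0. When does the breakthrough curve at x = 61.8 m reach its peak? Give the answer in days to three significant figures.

472 days

For the 1D instantaneous-source solution, setting ∂C/∂t = 0 at fixed x gives v²t² + 2Dt − x² = 0, so t = (√(D² + v²x²) − D)/v².
√(D² + v²x²) = √(0.0528² + 0.130² × 61.8²) = 8.034; v² = 0.0169.
t = (8.034 − 0.0528)/0.0169 = 472 days (vs. the pure-advection estimate x/v = 475 d).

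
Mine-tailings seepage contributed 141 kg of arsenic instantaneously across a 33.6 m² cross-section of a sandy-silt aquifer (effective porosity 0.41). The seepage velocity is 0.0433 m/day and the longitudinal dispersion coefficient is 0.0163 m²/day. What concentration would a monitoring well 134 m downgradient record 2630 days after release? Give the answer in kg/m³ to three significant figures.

0.0416 kg/m³

For an instantaneous plane source, C(x,t) = M/(n_e·A·√(4πDt)) · exp(−(x−vt)²/(4Dt)), with n_e·A the pore (flow) area.
Plume center vt = 0.0433 × 2630 = 113.879 m, so the well at 134 m is 20.121 m downgradient of the peak.
√(4πDt) = 23.21 m, giving peak height M/(n_e·A·√(4πDt)) = 141/(0.41 × 33.6 × 23.21) = 0.4410 kg/m³.
(x−vt)²/(4Dt) = (20.121)²/(4 × 0.0163 × 2630) = 2.361; exp(−2.361) = 0.09433.
C = 0.4410 × 0.09433 = 0.0416 kg/m³.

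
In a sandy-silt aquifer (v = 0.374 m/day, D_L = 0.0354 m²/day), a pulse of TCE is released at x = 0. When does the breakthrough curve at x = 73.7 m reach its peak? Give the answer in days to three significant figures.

197 days

For the 1D instantaneous-source solution, setting ∂C/∂t = 0 at fixed x gives v²t² + 2Dt − x² = 0, so t = (√(D² + v²x²) − D)/v².
√(D² + v²x²) = √(0.0354² + 0.374² × 73.7²) = 27.56; v² = 0.139876.
t = (27.56 − 0.0354)/0.139876 = 197 days (vs. the pure-advection estimate x/v = 197 d).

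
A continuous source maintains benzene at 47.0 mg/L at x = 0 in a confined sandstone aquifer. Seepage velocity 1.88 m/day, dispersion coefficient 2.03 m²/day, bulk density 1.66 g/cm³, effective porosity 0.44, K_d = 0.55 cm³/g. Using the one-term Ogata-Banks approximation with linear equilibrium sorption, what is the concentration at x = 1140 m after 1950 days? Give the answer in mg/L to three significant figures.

39.9 mg/L

Retardation factor R = 1 + ρ_b·K_d/n = 1 + 1.66 × 0.55/0.44 = 3.075.
Sorption retards both mechanisms: v_R = v/R = 0.6114 m/day, D_R = D/R = 0.6602 m²/day.
v_R·t = 0.6114 × 1950 = 1192.23 m; 2√(D_R t) = 71.76 m; argument = (1140 − 1192.23)/71.76 = -0.7278.
C = C₀ × ½·erfc(-0.7278) = 47.0 × 0.8483 = 39.9 mg/L.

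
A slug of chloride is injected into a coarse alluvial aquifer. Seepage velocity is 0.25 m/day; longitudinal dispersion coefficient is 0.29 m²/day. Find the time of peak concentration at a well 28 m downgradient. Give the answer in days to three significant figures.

For the 1D instantaneous-source solution, setting ∂C/∂t = 0 at fixed x gives v²t² + 2Dt − x² = 0, so t = (√(D² + v²x²) − D)/v².
√(D² + v²x²) = √(0.29² + 0.25² × 28²) = 7.006; v² = 0.0625.
t = (7.006 − 0.29)/0.0625 = 107 days (vs. the pure-advection estimate x/v = 112 d).

107 days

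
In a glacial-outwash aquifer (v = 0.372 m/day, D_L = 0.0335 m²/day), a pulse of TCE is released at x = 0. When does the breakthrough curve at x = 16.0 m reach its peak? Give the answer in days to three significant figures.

For the 1D instantaneous-source solution, setting ∂C/∂t = 0 at fixed x gives v²t² + 2Dt − x² = 0, so t = (√(D² + v²x²) − D)/v².
√(D² + v²x²) = √(0.0335² + 0.372² × 16.0²) = 5.952; v² = 0.138384.
t = (5.952 − 0.0335)/0.138384 = 42.8 days (vs. the pure-advection estimate x/v = 43.0 d).

42.8 days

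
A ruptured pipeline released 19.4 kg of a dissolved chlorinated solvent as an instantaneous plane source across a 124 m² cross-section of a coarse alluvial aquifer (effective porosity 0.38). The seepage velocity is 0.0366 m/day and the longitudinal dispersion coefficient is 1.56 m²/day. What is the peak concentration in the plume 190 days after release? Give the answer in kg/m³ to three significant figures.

The peak of an instantaneous 1D plume sits at x = vt; there the Gaussian factor is 1 and C_max = M/(n_e·A·√(4πDt)), where n_e·A is the pore area the mass is dissolved in.
√(4πDt) = √(4π × 1.56 × 190) = 61.03 m, so C_max = 19.4/(0.38 × 124 × 61.03) = 0.00675 kg/m³.

0.00675 kg/m³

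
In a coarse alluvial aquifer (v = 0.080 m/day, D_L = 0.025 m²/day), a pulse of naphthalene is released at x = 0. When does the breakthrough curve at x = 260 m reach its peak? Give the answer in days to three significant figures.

For the 1D instantaneous-source solution, setting ∂C/∂t = 0 at fixed x gives v²t² + 2Dt − x² = 0, so t = (√(D² + v²x²) − D)/v².
√(D² + v²x²) = √(0.025² + 0.080² × 260²) = 20.80; v² = 0.0064.
t = (20.80 − 0.025)/0.0064 = 3250 days (vs. the pure-advection estimate x/v = 3250 d).

3250 days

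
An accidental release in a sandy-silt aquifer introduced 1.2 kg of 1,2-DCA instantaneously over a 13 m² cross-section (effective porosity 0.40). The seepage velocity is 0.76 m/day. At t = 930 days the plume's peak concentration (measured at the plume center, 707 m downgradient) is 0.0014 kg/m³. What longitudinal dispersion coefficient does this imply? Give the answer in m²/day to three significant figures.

2.32 m²/day

At the plume center C_max = M/(n_e·A·√(4πDt)), so D = M²/(4πt·(n_e·A·C_max)²).
n_e·A·C_max = 0.40 × 13 × 0.0014 = 0.007280 kg/m.
D = 1.2²/(4π × 930 × 0.007280²) = 2.32 m²/day.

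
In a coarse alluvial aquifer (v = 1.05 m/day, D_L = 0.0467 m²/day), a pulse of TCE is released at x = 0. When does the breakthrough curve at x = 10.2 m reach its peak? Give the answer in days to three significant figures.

9.67 days

For the 1D instantaneous-source solution, setting ∂C/∂t = 0 at fixed x gives v²t² + 2Dt − x² = 0, so t = (√(D² + v²x²) − D)/v².
√(D² + v²x²) = √(0.0467² + 1.05² × 10.2²) = 10.71; v² = 1.1025.
t = (10.71 − 0.0467)/1.1025 = 9.67 days (vs. the pure-advection estimate x/v = 9.71 d).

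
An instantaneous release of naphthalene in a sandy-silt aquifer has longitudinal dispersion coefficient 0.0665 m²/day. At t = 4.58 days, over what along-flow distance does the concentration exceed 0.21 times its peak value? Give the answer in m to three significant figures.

The plume is Gaussian with σ = √(2Dt) = √(2 × 0.0665 × 4.58) = 0.7805 m.
C/C_peak = exp(−Δx²/(2σ²)) = 0.21 ⇒ Δx = σ·√(−2 ln 0.21) = 0.7805 × 1.767 = 1.379 m.
Width = 2Δx = 2.76 m.

2.76 m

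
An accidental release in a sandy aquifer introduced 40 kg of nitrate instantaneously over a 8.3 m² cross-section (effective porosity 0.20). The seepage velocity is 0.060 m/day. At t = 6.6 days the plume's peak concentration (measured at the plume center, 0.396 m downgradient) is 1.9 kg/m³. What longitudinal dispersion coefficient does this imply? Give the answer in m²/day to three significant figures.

1.94 m²/day

At the plume center C_max = M/(n_e·A·√(4πDt)), so D = M²/(4πt·(n_e·A·C_max)²).
n_e·A·C_max = 0.20 × 8.3 × 1.9 = 3.154 kg/m.
D = 40²/(4π × 6.6 × 3.154²) = 1.94 m²/day.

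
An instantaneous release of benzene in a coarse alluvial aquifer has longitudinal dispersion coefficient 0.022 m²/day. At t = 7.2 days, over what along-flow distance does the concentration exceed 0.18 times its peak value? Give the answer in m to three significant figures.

2.08 m

The plume is Gaussian with σ = √(2Dt) = √(2 × 0.022 × 7.2) = 0.5628 m.
C/C_peak = exp(−Δx²/(2σ²)) = 0.18 ⇒ Δx = σ·√(−2 ln 0.18) = 0.5628 × 1.852 = 1.042 m.
Width = 2Δx = 2.08 m.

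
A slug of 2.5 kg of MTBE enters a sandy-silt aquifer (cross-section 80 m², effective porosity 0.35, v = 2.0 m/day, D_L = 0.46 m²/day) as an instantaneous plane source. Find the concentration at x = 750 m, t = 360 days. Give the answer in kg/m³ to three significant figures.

0.000503 kg/m³

For an instantaneous plane source, C(x,t) = M/(n_e·A·√(4πDt)) · exp(−(x−vt)²/(4Dt)), with n_e·A the pore (flow) area.
Plume center vt = 2.0 × 360 = 720 m, so the well at 750 m is 30 m downgradient of the peak.
√(4πDt) = 45.62 m, giving peak height M/(n_e·A·√(4πDt)) = 2.5/(0.35 × 80 × 45.62) = 0.001957 kg/m³.
(x−vt)²/(4Dt) = (30)²/(4 × 0.46 × 360) = 1.359; exp(−1.359) = 0.2569.
C = 0.001957 × 0.2569 = 0.000503 kg/m³.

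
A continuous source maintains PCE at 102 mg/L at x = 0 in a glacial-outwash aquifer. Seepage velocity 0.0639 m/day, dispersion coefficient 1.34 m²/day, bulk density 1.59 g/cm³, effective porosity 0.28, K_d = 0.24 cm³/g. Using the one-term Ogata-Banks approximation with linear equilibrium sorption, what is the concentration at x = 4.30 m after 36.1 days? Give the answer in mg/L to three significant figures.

30.8 mg/L

Retardation factor R = 1 + ρ_b·K_d/n = 1 + 1.59 × 0.24/0.28 = 2.363.
Sorption retards both mechanisms: v_R = v/R = 0.02704 m/day, D_R = D/R = 0.5671 m²/day.
v_R·t = 0.02704 × 36.1 = 0.976144 m; 2√(D_R t) = 9.049 m; argument = (4.30 − 0.976144)/9.049 = 0.3673.
C = C₀ × ½·erfc(0.3673) = 102 × 0.3017 = 30.8 mg/L.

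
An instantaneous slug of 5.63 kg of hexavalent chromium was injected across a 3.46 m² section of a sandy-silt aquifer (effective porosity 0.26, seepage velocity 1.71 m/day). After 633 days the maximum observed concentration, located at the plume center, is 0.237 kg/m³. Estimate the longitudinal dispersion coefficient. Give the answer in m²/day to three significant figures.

0.0877 m²/day

At the plume center C_max = M/(n_e·A·√(4πDt)), so D = M²/(4πt·(n_e·A·C_max)²).
n_e·A·C_max = 0.26 × 3.46 × 0.237 = 0.2132 kg/m.
D = 5.63²/(4π × 633 × 0.2132²) = 0.0877 m²/day.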